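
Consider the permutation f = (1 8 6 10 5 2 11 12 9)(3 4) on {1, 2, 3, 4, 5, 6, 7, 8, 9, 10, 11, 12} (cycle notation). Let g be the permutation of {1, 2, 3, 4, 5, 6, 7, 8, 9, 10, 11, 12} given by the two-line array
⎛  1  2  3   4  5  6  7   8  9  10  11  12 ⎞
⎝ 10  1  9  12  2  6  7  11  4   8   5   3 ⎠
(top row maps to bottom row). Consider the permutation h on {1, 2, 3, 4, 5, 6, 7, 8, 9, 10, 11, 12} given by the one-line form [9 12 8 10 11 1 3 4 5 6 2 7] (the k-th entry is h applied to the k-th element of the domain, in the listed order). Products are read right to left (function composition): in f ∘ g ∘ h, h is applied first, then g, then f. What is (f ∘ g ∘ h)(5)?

(f ∘ g ∘ h)(5) = f(g(h(5))). h(5) = 11, then g(11) = 5, then f(5) = 2, so the result is 2.

2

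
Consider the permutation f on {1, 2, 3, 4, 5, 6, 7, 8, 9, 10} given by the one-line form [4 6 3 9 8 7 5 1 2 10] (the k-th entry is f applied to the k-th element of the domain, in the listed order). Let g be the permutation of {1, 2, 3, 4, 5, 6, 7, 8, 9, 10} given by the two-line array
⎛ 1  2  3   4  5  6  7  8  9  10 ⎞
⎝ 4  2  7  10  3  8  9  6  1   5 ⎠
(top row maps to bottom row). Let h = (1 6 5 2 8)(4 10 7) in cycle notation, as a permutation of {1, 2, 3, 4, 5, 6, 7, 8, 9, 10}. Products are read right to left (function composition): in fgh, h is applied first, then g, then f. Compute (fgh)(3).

Chase 3: h(3) = 3; g(3) = 7; f(7) = 5. Hence (fgh)(3) = 5.

5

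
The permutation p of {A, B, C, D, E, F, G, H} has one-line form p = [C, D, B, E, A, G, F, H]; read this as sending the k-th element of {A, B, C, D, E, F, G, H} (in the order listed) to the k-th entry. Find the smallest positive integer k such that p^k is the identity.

10

Writing p as disjoint cycles, the cycle lengths are 5, 2, 1.
Since disjoint cycles commute, ord(p) = lcm(5, 2) = 10.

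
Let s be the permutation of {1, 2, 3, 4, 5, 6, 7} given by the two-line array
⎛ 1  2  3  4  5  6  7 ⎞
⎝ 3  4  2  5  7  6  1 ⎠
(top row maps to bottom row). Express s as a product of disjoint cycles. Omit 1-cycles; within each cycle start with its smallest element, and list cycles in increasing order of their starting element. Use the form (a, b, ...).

Start at 1 and follow images: 1 → 3 → 2 → 4 → 5 → 7 → 1, giving the cycle (1, 3, 2, 4, 5, 7).
Repeating from the next unused element and collecting all non-trivial cycles gives (1, 3, 2, 4, 5, 7).

(1, 3, 2, 4, 5, 7)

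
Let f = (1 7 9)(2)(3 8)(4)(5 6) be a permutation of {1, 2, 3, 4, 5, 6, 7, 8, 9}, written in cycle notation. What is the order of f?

6

The cycle type of f is (3, 2, 2, 1, 1).
The order of f is the least common multiple of its cycle lengths: lcm(3, 2, 2) = 6.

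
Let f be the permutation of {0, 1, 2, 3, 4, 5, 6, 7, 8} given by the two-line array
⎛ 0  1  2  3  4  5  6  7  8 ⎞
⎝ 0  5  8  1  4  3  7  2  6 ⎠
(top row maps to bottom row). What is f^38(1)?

3

Tracing 1 → 5 → … returns to 1 after 3 steps, so 1 lies in a 3-cycle (1 5 3).
Powers repeat with period 3 on this cycle, and 38 mod 3 = 2, so f^38(1) = f^2(1).
Advancing 2 steps from 1: 1 → 5 → 3.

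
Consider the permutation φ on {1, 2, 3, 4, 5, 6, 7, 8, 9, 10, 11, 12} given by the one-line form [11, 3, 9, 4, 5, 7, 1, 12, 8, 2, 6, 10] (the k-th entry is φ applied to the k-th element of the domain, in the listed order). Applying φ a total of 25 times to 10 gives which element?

Tracing 10 → 2 → … returns to 10 after 6 steps, so 10 lies in a 6-cycle (2 3 9 8 12 10).
Since the cycle has length 6, φ^25 acts on it the same as φ^1 (25 mod 6 = 1).
Stepping 1 place around the cycle: 10 → 2.

2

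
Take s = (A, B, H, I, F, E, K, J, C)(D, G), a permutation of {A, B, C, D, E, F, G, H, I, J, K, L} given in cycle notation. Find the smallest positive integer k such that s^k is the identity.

The cycle type of s is (9, 2, 1).
Since disjoint cycles commute, ord(s) = lcm(9, 2) = 18.

18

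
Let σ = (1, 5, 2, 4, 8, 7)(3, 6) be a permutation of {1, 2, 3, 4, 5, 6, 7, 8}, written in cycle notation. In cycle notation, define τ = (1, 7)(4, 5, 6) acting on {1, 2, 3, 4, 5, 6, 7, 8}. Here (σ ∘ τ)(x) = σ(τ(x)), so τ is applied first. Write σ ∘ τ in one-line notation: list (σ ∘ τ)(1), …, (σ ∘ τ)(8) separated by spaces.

(σ ∘ τ)(x) = σ(τ(x)). Computing each image: σ(τ(1)) = σ(7) = 1, σ(τ(2)) = σ(2) = 4, σ(τ(3)) = σ(3) = 6, σ(τ(4)) = σ(5) = 2, σ(τ(5)) = σ(6) = 3, σ(τ(6)) = σ(4) = 8, σ(τ(7)) = σ(1) = 5, σ(τ(8)) = σ(8) = 7.
Hence σ ∘ τ = [1 4 6 2 3 8 5 7].

1 4 6 2 3 8 5 7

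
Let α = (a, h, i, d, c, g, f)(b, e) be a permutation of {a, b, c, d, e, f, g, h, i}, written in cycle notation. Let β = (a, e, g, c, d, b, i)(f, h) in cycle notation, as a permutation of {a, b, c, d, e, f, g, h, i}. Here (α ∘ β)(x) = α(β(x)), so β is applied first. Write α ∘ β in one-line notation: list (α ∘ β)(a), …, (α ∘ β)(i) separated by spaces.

b d c e f i g a h

Chase each element through β then α: a → e → b; b → i → d; c → d → c; d → b → e; e → g → f; f → h → i; g → c → g; h → f → a; i → a → h.
Collecting the images, α ∘ β = [b d c e f i g a h].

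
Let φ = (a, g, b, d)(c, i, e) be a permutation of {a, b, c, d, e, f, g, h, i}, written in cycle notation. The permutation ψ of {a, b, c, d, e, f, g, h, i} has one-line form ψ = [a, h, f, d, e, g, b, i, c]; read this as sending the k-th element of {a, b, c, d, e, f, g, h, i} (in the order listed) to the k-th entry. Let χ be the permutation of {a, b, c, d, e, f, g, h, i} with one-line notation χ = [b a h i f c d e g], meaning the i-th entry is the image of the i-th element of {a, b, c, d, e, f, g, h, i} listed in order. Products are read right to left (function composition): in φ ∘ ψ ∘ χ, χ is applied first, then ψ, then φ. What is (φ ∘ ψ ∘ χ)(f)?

(φ ∘ ψ ∘ χ)(f) = φ(ψ(χ(f))). χ(f) = c, then ψ(c) = f, then φ(f) = f, so the result is f.

f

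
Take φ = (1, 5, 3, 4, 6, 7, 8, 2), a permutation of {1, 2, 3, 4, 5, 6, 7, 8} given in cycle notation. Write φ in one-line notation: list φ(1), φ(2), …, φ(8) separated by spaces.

5 1 4 6 3 7 8 2

Image by image: 1→5, 2→1, 3→4, 4→6, 5→3, 6→7, 7→8, 8→2.
So the one-line form is 5 1 4 6 3 7 8 2.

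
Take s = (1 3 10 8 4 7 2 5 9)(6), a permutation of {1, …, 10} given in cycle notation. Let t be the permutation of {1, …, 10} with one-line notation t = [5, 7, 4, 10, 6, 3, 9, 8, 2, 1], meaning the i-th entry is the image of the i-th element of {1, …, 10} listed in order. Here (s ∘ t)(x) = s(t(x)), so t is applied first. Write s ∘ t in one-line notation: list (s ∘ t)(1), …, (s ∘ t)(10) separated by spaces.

(s ∘ t)(x) = s(t(x)). Computing each image: s(t(1)) = s(5) = 9, s(t(2)) = s(7) = 2, s(t(3)) = s(4) = 7, s(t(4)) = s(10) = 8, s(t(5)) = s(6) = 6, s(t(6)) = s(3) = 10, s(t(7)) = s(9) = 1, s(t(8)) = s(8) = 4, s(t(9)) = s(2) = 5, s(t(10)) = s(1) = 3.
Hence s ∘ t = [9 2 7 8 6 10 1 4 5 3].

9 2 7 8 6 10 1 4 5 3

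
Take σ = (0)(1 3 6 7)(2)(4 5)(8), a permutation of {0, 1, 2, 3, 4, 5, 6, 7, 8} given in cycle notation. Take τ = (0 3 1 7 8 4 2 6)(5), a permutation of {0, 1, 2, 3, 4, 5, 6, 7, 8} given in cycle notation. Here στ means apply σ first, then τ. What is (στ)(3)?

σ(3) = 6, then τ(6) = 0; composing gives (στ)(3) = 0.

0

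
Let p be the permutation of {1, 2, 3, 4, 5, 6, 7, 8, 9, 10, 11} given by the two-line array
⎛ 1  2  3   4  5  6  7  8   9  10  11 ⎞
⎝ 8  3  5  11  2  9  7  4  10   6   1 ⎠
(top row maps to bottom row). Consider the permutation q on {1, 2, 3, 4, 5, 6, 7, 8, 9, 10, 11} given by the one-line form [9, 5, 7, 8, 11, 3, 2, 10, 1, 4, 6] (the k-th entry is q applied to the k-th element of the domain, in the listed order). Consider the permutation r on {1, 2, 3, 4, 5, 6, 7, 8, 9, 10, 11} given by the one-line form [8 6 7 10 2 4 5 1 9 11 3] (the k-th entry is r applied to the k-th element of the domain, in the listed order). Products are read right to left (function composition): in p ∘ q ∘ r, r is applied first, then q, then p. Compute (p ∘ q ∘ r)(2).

Apply the permutations in order: r(2) = 6, then q(6) = 3, then p(3) = 5. So (p ∘ q ∘ r)(2) = 5.

5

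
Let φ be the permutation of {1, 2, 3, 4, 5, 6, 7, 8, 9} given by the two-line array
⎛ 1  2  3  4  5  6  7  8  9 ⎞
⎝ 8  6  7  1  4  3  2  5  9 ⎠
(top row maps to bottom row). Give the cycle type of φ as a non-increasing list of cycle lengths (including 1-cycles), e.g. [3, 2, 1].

[4, 4, 1]

The disjoint cycles are (1 8 5 4)(2 6 3 7)(9), with lengths 4, 4, 1 in non-increasing order.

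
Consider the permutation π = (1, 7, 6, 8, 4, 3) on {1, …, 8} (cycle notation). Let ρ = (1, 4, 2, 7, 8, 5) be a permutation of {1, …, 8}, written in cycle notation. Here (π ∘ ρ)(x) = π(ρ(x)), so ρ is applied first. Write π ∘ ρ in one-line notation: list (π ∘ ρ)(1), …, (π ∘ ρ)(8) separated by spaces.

For each element, apply ρ then π: 1 → 4 → 3; 2 → 7 → 6; 3 → 3 → 1; 4 → 2 → 2; 5 → 1 → 7; 6 → 6 → 8; 7 → 8 → 4; 8 → 5 → 5.
Collecting the images, π ∘ ρ = [3 6 1 2 7 8 4 5].

3 6 1 2 7 8 4 5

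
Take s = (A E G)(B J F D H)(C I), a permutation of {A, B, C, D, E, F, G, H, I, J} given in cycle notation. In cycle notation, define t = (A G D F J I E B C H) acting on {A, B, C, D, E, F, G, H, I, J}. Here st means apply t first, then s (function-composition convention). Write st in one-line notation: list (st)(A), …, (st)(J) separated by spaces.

A I B D J F H E G C

Chase each element through t then s: A → G → A; B → C → I; C → H → B; D → F → D; E → B → J; F → J → F; G → D → H; H → A → E; I → E → G; J → I → C.
Collecting the images, st = [A I B D J F H E G C].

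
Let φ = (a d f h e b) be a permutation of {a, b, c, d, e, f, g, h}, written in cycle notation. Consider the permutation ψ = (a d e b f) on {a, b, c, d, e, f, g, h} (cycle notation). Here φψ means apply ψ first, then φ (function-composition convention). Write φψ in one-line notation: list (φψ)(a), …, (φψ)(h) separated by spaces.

(φψ)(x) = φ(ψ(x)). Computing each image: φ(ψ(a)) = φ(d) = f, φ(ψ(b)) = φ(f) = h, φ(ψ(c)) = φ(c) = c, φ(ψ(d)) = φ(e) = b, φ(ψ(e)) = φ(b) = a, φ(ψ(f)) = φ(a) = d, φ(ψ(g)) = φ(g) = g, φ(ψ(h)) = φ(h) = e.
Hence φψ = [f h c b a d g e].

f h c b a d g e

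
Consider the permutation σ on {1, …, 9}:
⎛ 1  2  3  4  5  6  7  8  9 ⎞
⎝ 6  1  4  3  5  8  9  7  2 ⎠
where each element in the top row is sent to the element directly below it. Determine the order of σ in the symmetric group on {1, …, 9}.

Writing σ as disjoint cycles, the cycle lengths are 6, 2, 1.
The order is lcm(6, 2) = 6.

6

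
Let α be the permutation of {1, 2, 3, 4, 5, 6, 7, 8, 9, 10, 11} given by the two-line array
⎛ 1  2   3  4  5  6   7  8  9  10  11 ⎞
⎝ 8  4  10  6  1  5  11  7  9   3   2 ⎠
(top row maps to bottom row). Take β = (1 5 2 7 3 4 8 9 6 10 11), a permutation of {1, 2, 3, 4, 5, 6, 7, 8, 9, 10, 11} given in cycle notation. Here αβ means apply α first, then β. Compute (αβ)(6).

2

First apply α: α(6) = 5, then β(5) = 2. Thus (αβ)(6) = 2.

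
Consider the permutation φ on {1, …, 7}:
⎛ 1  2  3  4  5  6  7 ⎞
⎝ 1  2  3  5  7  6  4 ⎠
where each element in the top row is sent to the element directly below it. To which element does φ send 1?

The entry below 1 in the array is 1, so φ(1) = 1.

1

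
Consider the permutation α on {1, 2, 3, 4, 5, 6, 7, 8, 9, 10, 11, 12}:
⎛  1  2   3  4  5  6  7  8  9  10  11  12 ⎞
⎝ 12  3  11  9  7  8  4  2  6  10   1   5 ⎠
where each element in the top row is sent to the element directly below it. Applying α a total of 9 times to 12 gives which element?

Tracing 12 → 5 → … returns to 12 after 11 steps, so 12 lies in an 11-cycle (1 12 5 7 4 9 6 8 2 3 11).
Advancing 9 steps from 12: 12 → 5 → 7 → 4 → 9 → 6 → 8 → 2 → 3 → 11.

11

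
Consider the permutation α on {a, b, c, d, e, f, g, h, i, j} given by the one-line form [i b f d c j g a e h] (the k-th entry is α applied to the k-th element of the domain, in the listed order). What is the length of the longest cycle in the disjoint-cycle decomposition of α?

Decomposing into disjoint cycles gives (a i e c f j h); the longest has length 7.

7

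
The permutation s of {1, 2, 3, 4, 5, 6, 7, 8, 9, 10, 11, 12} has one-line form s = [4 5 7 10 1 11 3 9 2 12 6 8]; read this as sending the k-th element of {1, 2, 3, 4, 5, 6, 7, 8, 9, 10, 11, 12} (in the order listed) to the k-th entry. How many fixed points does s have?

0

No element satisfies s(x) = x, so there are 0 fixed points.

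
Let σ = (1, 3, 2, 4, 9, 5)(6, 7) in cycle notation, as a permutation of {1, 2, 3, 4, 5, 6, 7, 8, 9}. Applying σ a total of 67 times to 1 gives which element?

1 lies in the 6-cycle (1, 3, 2, 4, 9, 5).
Since the cycle has length 6, σ^67 acts on it the same as σ^1 (67 mod 6 = 1).
Advancing 1 step from 1: 1 → 3.

3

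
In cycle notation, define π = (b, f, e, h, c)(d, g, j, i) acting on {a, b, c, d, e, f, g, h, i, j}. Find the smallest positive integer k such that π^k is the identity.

20

The disjoint cycles have lengths 5, 4, 1.
The order is lcm(5, 4) = 20.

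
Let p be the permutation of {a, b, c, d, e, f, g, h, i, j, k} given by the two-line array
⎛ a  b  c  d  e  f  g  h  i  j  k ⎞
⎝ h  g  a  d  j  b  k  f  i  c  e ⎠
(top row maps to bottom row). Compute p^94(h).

k

Tracing h → f → … returns to h after 9 steps, so h lies in a 9-cycle (a, h, f, b, g, k, e, j, c).
Since the cycle has length 9, p^94 acts on it the same as p^4 (94 mod 9 = 4).
Advancing 4 steps from h: h → f → b → g → k.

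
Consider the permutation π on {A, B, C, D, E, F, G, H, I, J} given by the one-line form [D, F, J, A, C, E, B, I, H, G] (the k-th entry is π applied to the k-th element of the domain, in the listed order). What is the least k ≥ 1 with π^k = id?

Decomposing into disjoint cycles gives cycle lengths 6, 2, 2.
The order is lcm(6, 2, 2) = 6.

6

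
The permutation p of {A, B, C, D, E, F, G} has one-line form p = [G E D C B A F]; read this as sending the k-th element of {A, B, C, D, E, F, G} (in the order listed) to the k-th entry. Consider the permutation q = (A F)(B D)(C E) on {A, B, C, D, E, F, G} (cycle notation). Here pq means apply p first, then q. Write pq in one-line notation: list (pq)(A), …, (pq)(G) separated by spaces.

(pq)(x) = q(p(x)). Computing each image: q(p(A)) = q(G) = G, q(p(B)) = q(E) = C, q(p(C)) = q(D) = B, q(p(D)) = q(C) = E, q(p(E)) = q(B) = D, q(p(F)) = q(A) = F, q(p(G)) = q(F) = A.
Hence pq = [G C B E D F A].

G C B E D F A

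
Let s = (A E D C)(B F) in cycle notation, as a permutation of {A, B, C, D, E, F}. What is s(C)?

A

In the cycle (A E D C), C is followed by A, so s(C) = A.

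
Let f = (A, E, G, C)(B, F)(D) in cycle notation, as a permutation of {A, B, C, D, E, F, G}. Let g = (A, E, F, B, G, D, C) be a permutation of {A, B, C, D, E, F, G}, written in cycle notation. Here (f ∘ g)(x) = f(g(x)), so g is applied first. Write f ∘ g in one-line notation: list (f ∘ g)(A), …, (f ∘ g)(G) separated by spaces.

G C E A B F D

For each element, apply g then f: A → E → G; B → G → C; C → A → E; D → C → A; E → F → B; F → B → F; G → D → D.
So f ∘ g in one-line form is G C E A B F D.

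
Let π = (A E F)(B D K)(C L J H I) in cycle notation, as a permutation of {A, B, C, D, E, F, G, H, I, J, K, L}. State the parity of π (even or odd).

even

The cycle lengths are 5, 3, 3, 1.
A cycle is odd iff its length is even; π has 0 even-length cycles, so sgn(π) = (−1)^0 and π is even.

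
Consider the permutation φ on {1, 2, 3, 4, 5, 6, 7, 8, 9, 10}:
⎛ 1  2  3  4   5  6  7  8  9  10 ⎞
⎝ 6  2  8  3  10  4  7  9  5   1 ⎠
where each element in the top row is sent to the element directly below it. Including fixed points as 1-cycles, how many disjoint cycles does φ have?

3

The cycle decomposition is (1 6 4 3 8 9 5 10)(2)(7), which has 3 cycles (counting 1-cycles).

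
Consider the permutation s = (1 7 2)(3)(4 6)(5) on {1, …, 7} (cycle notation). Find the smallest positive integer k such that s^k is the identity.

6

The disjoint cycles have lengths 3, 2, 1, 1.
The order is lcm(3, 2) = 6.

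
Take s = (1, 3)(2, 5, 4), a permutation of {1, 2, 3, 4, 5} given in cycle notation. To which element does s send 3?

3 appears in (1, 3); the next entry (wrapping around) is 1.

1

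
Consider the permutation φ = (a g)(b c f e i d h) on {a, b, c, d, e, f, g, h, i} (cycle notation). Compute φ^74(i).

i lies in the 7-cycle (b c f e i d h).
Powers repeat with period 7 on this cycle, and 74 mod 7 = 4, so φ^74(i) = φ^4(i).
Advancing 4 steps from i: i → d → h → b → c.

c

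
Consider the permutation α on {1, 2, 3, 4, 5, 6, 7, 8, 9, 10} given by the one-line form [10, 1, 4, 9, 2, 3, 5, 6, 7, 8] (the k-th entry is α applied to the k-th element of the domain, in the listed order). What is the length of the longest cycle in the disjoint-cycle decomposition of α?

10

Decomposing into disjoint cycles gives (1 10 8 6 3 4 9 7 5 2); the longest has length 10.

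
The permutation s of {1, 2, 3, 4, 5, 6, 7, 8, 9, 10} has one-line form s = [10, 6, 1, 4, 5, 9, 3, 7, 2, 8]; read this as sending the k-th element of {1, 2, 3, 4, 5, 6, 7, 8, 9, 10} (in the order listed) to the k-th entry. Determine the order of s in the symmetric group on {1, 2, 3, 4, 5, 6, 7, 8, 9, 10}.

15

Writing s as disjoint cycles, the cycle lengths are 5, 3, 1, 1.
The order of s is the least common multiple of its cycle lengths: lcm(5, 3) = 15.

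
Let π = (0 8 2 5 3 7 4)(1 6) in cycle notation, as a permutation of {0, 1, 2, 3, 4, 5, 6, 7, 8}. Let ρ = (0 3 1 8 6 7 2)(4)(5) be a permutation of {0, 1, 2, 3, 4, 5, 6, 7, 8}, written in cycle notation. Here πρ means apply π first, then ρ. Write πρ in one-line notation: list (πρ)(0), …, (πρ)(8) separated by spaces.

6 7 5 2 3 1 8 4 0

For each element, apply π then ρ: 0 → 8 → 6; 1 → 6 → 7; 2 → 5 → 5; 3 → 7 → 2; 4 → 0 → 3; 5 → 3 → 1; 6 → 1 → 8; 7 → 4 → 4; 8 → 2 → 0.
Collecting the images, πρ = [6 7 5 2 3 1 8 4 0].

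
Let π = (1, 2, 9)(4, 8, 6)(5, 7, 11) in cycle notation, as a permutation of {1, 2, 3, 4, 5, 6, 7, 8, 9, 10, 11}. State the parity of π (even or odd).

The cycle lengths are 3, 3, 3, 1, 1.
A cycle is odd iff its length is even; π has 0 even-length cycles, so sgn(π) = (−1)^0 and π is even.

even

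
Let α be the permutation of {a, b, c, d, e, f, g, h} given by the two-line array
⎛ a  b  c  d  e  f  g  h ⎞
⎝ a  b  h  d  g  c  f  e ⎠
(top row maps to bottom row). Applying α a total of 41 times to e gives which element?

g

Tracing e → g → … returns to e after 5 steps, so e lies in a 5-cycle (c h e g f).
Powers repeat with period 5 on this cycle, and 41 mod 5 = 1, so α^41(e) = α^1(e).
Advancing 1 step from e: e → g.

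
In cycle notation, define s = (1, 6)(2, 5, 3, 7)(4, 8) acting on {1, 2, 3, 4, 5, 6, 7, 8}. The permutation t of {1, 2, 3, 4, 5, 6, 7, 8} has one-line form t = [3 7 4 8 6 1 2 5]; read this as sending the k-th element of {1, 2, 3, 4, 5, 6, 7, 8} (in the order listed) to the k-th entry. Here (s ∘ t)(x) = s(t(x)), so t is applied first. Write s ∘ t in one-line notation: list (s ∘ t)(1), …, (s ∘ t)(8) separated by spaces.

7 2 8 4 1 6 5 3

(s ∘ t)(x) = s(t(x)). Computing each image: s(t(1)) = s(3) = 7, s(t(2)) = s(7) = 2, s(t(3)) = s(4) = 8, s(t(4)) = s(8) = 4, s(t(5)) = s(6) = 1, s(t(6)) = s(1) = 6, s(t(7)) = s(2) = 5, s(t(8)) = s(5) = 3.
Hence s ∘ t = [7 2 8 4 1 6 5 3].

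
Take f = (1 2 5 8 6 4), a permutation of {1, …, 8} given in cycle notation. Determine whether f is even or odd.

odd

The cycle lengths are 6, 1, 1.
A cycle of length ℓ contributes ℓ−1 transpositions, so f is a product of 5 transpositions — odd.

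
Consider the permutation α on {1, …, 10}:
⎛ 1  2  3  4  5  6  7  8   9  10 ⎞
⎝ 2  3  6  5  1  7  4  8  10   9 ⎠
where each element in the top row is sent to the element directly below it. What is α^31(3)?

Tracing 3 → 6 → … returns to 3 after 7 steps, so 3 lies in a 7-cycle (1, 2, 3, 6, 7, 4, 5).
Powers repeat with period 7 on this cycle, and 31 mod 7 = 3, so α^31(3) = α^3(3).
Stepping 3 places around the cycle: 3 → 6 → 7 → 4.

4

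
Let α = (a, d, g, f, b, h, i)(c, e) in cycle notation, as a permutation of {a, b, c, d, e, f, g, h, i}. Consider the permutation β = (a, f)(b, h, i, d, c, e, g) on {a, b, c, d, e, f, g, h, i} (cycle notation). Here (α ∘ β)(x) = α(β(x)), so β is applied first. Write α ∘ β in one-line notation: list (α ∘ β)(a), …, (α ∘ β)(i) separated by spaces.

(α ∘ β)(x) = α(β(x)). Computing each image: α(β(a)) = α(f) = b, α(β(b)) = α(h) = i, α(β(c)) = α(e) = c, α(β(d)) = α(c) = e, α(β(e)) = α(g) = f, α(β(f)) = α(a) = d, α(β(g)) = α(b) = h, α(β(h)) = α(i) = a, α(β(i)) = α(d) = g.
Hence α ∘ β = [b i c e f d h a g].

b i c e f d h a g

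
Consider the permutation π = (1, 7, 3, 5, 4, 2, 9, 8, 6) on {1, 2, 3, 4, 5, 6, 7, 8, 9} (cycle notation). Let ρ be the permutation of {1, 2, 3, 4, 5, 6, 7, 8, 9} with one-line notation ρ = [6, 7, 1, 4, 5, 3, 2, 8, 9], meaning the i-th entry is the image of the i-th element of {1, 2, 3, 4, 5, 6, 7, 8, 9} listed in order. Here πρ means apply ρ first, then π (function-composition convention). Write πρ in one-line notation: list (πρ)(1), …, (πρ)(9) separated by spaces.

Chase each element through ρ then π: 1 → 6 → 1; 2 → 7 → 3; 3 → 1 → 7; 4 → 4 → 2; 5 → 5 → 4; 6 → 3 → 5; 7 → 2 → 9; 8 → 8 → 6; 9 → 9 → 8.
So πρ in one-line form is 1 3 7 2 4 5 9 6 8.

1 3 7 2 4 5 9 6 8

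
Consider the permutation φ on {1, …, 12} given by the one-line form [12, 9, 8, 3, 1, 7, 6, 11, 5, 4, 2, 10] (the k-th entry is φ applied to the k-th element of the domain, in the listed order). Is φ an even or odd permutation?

In disjoint-cycle form the cycle lengths are 10, 2.
A cycle of length ℓ contributes ℓ−1 transpositions, so φ is a product of 9 + 1 = 10 transpositions — even.

even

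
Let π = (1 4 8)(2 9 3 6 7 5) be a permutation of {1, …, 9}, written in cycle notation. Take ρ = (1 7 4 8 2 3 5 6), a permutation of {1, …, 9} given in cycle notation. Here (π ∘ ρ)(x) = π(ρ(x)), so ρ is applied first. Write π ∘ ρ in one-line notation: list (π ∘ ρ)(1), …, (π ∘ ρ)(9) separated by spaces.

(π ∘ ρ)(x) = π(ρ(x)). Computing each image: π(ρ(1)) = π(7) = 5, π(ρ(2)) = π(3) = 6, π(ρ(3)) = π(5) = 2, π(ρ(4)) = π(8) = 1, π(ρ(5)) = π(6) = 7, π(ρ(6)) = π(1) = 4, π(ρ(7)) = π(4) = 8, π(ρ(8)) = π(2) = 9, π(ρ(9)) = π(9) = 3.
Hence π ∘ ρ = [5 6 2 1 7 4 8 9 3].

5 6 2 1 7 4 8 9 3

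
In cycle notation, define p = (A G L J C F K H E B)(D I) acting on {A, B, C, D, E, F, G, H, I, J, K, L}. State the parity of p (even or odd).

even

The cycle lengths are 10, 2.
A cycle of length ℓ contributes ℓ−1 transpositions, so p is a product of 9 + 1 = 10 transpositions — even.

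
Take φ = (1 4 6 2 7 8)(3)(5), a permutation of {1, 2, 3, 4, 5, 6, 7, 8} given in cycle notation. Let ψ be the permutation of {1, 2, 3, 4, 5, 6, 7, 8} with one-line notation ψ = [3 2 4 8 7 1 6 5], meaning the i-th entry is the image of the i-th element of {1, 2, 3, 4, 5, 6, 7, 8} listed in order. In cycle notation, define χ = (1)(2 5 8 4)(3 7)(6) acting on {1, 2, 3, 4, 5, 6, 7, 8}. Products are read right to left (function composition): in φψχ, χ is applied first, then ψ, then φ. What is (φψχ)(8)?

Apply the permutations in order: χ(8) = 4, then ψ(4) = 8, then φ(8) = 1. So (φψχ)(8) = 1.

1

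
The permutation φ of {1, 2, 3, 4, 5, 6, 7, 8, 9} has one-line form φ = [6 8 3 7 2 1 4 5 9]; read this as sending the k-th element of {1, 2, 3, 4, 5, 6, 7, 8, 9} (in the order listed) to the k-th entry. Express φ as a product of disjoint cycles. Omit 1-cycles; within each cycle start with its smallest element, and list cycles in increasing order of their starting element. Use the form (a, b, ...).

From 1: 1 → 6 → 1, closing the cycle (1, 6).
Continuing from each remaining unvisited element yields (1, 6)(2, 8, 5)(4, 7).

(1, 6)(2, 8, 5)(4, 7)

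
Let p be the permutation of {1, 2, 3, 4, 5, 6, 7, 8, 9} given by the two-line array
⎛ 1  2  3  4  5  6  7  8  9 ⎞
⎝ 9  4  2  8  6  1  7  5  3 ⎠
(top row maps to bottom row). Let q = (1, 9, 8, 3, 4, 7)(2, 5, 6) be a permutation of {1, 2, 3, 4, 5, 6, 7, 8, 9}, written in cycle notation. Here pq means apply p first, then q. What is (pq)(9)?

4

First apply p: p(9) = 3, then q(3) = 4. Thus (pq)(9) = 4.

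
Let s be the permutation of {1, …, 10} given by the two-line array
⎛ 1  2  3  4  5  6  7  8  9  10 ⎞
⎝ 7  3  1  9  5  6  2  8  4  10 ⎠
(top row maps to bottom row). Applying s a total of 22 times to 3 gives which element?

7

Tracing 3 → 1 → … returns to 3 after 4 steps, so 3 lies in a 4-cycle (1 7 2 3).
Powers repeat with period 4 on this cycle, and 22 mod 4 = 2, so s^22(3) = s^2(3).
Stepping 2 places around the cycle: 3 → 1 → 7.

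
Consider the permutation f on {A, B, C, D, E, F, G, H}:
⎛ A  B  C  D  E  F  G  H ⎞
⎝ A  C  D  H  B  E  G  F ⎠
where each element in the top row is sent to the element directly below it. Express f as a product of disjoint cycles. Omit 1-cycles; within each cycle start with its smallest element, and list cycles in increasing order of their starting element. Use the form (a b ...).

Start at B and follow images: B → C → D → H → F → E → B, giving the cycle (B C D H F E).
Repeating from the next unused element and collecting all non-trivial cycles gives (B C D H F E).

(B C D H F E)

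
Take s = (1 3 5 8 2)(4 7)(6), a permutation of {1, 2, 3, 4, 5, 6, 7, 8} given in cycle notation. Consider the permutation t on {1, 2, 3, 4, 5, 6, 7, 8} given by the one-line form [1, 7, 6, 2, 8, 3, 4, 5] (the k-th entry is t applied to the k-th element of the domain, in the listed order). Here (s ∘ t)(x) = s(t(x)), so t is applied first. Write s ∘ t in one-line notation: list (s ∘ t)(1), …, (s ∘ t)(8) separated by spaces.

3 4 6 1 2 5 7 8

(s ∘ t)(x) = s(t(x)). Computing each image: s(t(1)) = s(1) = 3, s(t(2)) = s(7) = 4, s(t(3)) = s(6) = 6, s(t(4)) = s(2) = 1, s(t(5)) = s(8) = 2, s(t(6)) = s(3) = 5, s(t(7)) = s(4) = 7, s(t(8)) = s(5) = 8.
Hence s ∘ t = [3 4 6 1 2 5 7 8].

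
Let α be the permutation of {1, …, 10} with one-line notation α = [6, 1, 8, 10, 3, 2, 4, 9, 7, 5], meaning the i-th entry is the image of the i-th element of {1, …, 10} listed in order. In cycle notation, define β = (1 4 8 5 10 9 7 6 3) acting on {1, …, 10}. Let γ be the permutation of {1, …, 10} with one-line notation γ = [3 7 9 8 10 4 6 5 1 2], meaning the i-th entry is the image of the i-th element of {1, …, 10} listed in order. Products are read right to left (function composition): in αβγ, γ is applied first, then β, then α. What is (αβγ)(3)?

4

(αβγ)(3) = α(β(γ(3))). γ(3) = 9, then β(9) = 7, then α(7) = 4, so the result is 4.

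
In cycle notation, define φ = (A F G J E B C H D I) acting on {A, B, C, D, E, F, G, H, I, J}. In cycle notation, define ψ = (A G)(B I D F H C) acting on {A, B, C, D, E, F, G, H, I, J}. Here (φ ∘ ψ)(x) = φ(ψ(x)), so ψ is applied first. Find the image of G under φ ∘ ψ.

F

First apply ψ: ψ(G) = A, then φ(A) = F. Thus (φ ∘ ψ)(G) = F.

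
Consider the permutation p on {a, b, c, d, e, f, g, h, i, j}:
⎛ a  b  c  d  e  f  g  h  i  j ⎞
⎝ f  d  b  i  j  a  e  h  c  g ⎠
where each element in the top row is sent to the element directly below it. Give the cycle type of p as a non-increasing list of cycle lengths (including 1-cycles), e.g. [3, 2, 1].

The disjoint cycles are (a, f)(b, d, i, c)(e, j, g)(h), with lengths 4, 3, 2, 1 in non-increasing order.

[4, 3, 2, 1]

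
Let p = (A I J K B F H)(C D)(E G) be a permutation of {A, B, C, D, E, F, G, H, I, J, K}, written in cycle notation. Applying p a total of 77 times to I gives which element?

I lies in the 7-cycle (A I J K B F H).
Powers repeat with period 7 on this cycle, and 77 mod 7 = 0, so p^77(I) = p^0(I).
So p^77(I) = I.

I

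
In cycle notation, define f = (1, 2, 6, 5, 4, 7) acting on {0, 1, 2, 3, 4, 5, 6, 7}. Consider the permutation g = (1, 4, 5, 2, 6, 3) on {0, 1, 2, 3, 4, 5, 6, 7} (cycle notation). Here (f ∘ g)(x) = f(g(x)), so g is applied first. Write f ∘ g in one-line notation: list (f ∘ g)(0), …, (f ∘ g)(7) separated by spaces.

For each element, apply g then f: 0 → 0 → 0; 1 → 4 → 7; 2 → 6 → 5; 3 → 1 → 2; 4 → 5 → 4; 5 → 2 → 6; 6 → 3 → 3; 7 → 7 → 1.
Collecting the images, f ∘ g = [0 7 5 2 4 6 3 1].

0 7 5 2 4 6 3 1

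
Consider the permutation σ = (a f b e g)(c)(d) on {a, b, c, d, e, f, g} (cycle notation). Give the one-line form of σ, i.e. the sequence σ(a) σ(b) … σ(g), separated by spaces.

Each element maps to the next entry in its cycle (wrapping to the front): a→f, b→e, c→c, d→d, e→g, f→b, g→a.
So the one-line form is f e c d g b a.

f e c d g b a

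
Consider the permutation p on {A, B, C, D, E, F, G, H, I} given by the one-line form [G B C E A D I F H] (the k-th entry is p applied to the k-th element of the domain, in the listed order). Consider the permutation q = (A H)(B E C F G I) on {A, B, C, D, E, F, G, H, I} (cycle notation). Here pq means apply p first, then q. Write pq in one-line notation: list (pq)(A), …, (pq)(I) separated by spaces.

I E F C H D B G A

(pq)(x) = q(p(x)). Computing each image: q(p(A)) = q(G) = I, q(p(B)) = q(B) = E, q(p(C)) = q(C) = F, q(p(D)) = q(E) = C, q(p(E)) = q(A) = H, q(p(F)) = q(D) = D, q(p(G)) = q(I) = B, q(p(H)) = q(F) = G, q(p(I)) = q(H) = A.
Hence pq = [I E F C H D B G A].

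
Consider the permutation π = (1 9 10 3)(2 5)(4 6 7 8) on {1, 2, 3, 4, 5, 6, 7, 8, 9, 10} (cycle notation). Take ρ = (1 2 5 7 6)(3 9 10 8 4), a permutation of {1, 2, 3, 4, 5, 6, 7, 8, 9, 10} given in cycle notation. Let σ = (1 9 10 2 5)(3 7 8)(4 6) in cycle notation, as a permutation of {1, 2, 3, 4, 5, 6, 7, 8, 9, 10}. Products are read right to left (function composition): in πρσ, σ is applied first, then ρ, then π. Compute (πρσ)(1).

3

Apply the permutations in order: σ(1) = 9, then ρ(9) = 10, then π(10) = 3. So (πρσ)(1) = 3.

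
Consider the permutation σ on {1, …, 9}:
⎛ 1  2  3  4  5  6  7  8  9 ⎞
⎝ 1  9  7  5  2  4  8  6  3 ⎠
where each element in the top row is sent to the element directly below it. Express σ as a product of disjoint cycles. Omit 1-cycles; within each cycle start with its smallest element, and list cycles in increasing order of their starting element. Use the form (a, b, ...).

From 2: 2 → 9 → 3 → 7 → 8 → 6 → 4 → 5 → 2, closing the cycle (2, 9, 3, 7, 8, 6, 4, 5).
Repeating from the next unused element and collecting all non-trivial cycles gives (2, 9, 3, 7, 8, 6, 4, 5).

(2, 9, 3, 7, 8, 6, 4, 5)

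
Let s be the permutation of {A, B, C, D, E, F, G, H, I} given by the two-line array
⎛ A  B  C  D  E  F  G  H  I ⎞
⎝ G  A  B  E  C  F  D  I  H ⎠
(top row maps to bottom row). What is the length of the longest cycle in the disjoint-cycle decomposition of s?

Decomposing into disjoint cycles gives (A G D E C B)(H I); the longest has length 6.

6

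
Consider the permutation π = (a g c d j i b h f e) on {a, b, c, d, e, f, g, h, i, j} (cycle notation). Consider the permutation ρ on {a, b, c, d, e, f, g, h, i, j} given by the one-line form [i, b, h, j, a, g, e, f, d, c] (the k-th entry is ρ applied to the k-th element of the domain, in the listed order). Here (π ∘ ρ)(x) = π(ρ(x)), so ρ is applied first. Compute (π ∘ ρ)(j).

d

(π ∘ ρ)(j) = π(ρ(j)). ρ(j) = c, then π(c) = d. So (π ∘ ρ)(j) = d.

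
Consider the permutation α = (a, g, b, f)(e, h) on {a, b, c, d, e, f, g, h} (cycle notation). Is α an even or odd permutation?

even

The cycle lengths are 4, 2, 1, 1.
A cycle is odd iff its length is even; α has 2 even-length cycles, so sgn(α) = (−1)^2 and α is even.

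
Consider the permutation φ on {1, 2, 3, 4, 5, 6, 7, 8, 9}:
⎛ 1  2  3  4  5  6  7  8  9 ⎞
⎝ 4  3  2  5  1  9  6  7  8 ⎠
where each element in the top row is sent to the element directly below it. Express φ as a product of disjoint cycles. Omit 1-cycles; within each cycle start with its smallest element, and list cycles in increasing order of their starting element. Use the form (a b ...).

Start at 1 and follow images: 1 → 4 → 5 → 1, giving the cycle (1 4 5).
Continuing from each remaining unvisited element yields (1 4 5)(2 3)(6 9 8 7).

(1 4 5)(2 3)(6 9 8 7)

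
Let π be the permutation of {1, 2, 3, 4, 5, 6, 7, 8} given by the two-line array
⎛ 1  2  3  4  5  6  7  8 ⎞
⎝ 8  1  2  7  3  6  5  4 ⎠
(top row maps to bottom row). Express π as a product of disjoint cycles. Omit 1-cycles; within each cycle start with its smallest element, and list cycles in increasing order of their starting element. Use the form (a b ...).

From 1: 1 → 8 → 4 → 7 → 5 → 3 → 2 → 1, closing the cycle (1 8 4 7 5 3 2).
Repeating from the next unused element and collecting all non-trivial cycles gives (1 8 4 7 5 3 2).

(1 8 4 7 5 3 2)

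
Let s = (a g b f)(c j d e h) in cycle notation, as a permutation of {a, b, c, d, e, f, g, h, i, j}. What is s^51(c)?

j

c lies in the 5-cycle (c j d e h).
Since the cycle has length 5, s^51 acts on it the same as s^1 (51 mod 5 = 1).
Advancing 1 step from c: c → j.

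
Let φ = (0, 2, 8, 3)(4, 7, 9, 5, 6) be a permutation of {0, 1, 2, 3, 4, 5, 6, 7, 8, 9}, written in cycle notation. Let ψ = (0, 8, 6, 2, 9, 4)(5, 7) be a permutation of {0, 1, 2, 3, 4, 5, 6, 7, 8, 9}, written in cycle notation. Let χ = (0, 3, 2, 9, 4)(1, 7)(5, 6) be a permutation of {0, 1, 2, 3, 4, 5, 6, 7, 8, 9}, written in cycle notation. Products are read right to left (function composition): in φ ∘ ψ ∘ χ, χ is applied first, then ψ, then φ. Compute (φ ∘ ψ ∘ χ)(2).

7

Chase 2: χ(2) = 9; ψ(9) = 4; φ(4) = 7. Hence (φ ∘ ψ ∘ χ)(2) = 7.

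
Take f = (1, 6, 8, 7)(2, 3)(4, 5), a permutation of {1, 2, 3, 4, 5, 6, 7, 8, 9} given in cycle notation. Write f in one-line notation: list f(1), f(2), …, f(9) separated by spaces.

Each element maps to the next entry in its cycle (wrapping to the front): 1→6, 2→3, 3→2, 4→5, 5→4, 6→8, 7→1, 8→7, 9→9.
So the one-line form is 6 3 2 5 4 8 1 7 9.

6 3 2 5 4 8 1 7 9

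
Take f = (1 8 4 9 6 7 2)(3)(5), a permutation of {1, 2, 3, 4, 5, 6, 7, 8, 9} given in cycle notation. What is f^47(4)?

1

4 lies in the 7-cycle (1 8 4 9 6 7 2).
Powers repeat with period 7 on this cycle, and 47 mod 7 = 5, so f^47(4) = f^5(4).
Advancing 5 steps from 4: 4 → 9 → 6 → 7 → 2 → 1.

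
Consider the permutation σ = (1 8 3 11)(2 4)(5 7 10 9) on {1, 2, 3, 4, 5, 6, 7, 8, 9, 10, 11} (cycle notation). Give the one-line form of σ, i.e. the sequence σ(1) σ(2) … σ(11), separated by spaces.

Reading each image from the cycles: 1↦8, 2↦4, 3↦11, 4↦2, 5↦7, 6↦6, 7↦10, 8↦3, 9↦5, 10↦9, 11↦1.
Listing these in domain order gives 8 4 11 2 7 6 10 3 5 9 1.

8 4 11 2 7 6 10 3 5 9 1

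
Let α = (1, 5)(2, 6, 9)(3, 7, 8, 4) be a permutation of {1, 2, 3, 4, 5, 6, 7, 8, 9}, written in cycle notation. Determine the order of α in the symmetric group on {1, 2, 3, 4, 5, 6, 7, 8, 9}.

The disjoint cycles have lengths 4, 3, 2.
The order is lcm(4, 3, 2) = 12.

12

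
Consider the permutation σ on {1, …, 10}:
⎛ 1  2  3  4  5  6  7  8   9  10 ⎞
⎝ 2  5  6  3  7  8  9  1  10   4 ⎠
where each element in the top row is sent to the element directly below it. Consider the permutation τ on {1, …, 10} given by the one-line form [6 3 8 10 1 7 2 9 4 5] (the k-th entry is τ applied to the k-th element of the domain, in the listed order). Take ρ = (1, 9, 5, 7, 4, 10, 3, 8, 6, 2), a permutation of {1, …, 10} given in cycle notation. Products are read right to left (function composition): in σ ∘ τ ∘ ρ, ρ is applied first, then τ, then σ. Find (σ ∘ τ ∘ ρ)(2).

Chase 2: ρ(2) = 1; τ(1) = 6; σ(6) = 8. Hence (σ ∘ τ ∘ ρ)(2) = 8.

8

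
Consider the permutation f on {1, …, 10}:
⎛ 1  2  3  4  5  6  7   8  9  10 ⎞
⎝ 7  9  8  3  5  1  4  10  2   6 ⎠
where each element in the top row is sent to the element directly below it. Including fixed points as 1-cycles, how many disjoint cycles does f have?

3

The cycle decomposition is (1 7 4 3 8 10 6)(2 9)(5), which has 3 cycles (counting 1-cycles).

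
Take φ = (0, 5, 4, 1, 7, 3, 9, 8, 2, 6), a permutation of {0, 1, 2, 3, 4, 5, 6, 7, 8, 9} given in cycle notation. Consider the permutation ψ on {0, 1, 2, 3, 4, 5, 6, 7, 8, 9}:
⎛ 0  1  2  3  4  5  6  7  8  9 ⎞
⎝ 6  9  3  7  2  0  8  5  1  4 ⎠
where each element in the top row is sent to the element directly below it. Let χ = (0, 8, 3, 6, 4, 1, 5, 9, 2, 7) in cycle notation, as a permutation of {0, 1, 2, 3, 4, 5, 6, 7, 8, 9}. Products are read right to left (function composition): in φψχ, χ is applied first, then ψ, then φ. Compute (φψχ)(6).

(φψχ)(6) = φ(ψ(χ(6))). χ(6) = 4, then ψ(4) = 2, then φ(2) = 6, so the result is 6.

6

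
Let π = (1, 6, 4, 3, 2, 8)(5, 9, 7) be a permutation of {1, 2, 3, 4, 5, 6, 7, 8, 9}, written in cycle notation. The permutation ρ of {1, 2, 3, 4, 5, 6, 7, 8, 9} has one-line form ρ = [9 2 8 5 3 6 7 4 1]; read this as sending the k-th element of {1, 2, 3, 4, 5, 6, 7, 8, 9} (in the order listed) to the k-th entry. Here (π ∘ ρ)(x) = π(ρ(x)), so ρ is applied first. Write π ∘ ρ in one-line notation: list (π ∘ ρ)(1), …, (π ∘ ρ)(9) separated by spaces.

7 8 1 9 2 4 5 3 6

For each element, apply ρ then π: 1 → 9 → 7; 2 → 2 → 8; 3 → 8 → 1; 4 → 5 → 9; 5 → 3 → 2; 6 → 6 → 4; 7 → 7 → 5; 8 → 4 → 3; 9 → 1 → 6.
Collecting the images, π ∘ ρ = [7 8 1 9 2 4 5 3 6].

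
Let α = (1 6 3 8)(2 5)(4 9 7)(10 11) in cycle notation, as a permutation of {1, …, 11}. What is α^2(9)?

9 lies in the 3-cycle (4 9 7).
Stepping 2 places around the cycle: 9 → 7 → 4.

4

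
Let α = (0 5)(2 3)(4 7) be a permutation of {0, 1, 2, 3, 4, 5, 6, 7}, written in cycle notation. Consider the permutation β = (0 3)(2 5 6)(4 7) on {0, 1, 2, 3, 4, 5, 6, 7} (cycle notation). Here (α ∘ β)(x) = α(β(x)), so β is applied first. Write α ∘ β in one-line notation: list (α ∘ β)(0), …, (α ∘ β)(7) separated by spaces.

2 1 0 5 4 6 3 7

For each element, apply β then α: 0 → 3 → 2; 1 → 1 → 1; 2 → 5 → 0; 3 → 0 → 5; 4 → 7 → 4; 5 → 6 → 6; 6 → 2 → 3; 7 → 4 → 7.
Collecting the images, α ∘ β = [2 1 0 5 4 6 3 7].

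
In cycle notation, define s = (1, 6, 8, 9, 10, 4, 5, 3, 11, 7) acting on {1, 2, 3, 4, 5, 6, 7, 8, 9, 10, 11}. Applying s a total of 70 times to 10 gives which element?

10

10 lies in the 10-cycle (1, 6, 8, 9, 10, 4, 5, 3, 11, 7).
Powers repeat with period 10 on this cycle, and 70 mod 10 = 0, so s^70(10) = s^0(10).
So s^70(10) = 10.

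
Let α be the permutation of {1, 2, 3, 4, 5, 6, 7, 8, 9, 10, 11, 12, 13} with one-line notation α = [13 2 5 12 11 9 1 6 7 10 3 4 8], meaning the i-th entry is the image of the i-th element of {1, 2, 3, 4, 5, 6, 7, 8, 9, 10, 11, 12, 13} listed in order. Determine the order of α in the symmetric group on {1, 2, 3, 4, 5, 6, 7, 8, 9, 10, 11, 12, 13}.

6

Writing α as disjoint cycles, the cycle lengths are 6, 3, 2, 1, 1.
The order is lcm(6, 3, 2) = 6.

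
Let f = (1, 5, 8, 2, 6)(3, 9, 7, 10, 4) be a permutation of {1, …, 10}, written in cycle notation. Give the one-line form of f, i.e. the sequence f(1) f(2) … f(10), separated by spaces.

Each element maps to the next entry in its cycle (wrapping to the front): 1→5, 2→6, 3→9, 4→3, 5→8, 6→1, 7→10, 8→2, 9→7, 10→4.
Listing these in domain order gives 5 6 9 3 8 1 10 2 7 4.

5 6 9 3 8 1 10 2 7 4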